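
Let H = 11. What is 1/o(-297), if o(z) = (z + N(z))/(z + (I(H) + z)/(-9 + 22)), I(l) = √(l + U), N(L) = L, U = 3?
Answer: 7/13 - √14/7722 ≈ 0.53798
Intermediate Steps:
I(l) = √(3 + l) (I(l) = √(l + 3) = √(3 + l))
o(z) = 2*z/(√14/13 + 14*z/13) (o(z) = (z + z)/(z + (√(3 + 11) + z)/(-9 + 22)) = (2*z)/(z + (√14 + z)/13) = (2*z)/(z + (z + √14)*(1/13)) = (2*z)/(z + (z/13 + √14/13)) = (2*z)/(√14/13 + 14*z/13) = 2*z/(√14/13 + 14*z/13))
1/o(-297) = 1/(26*(-297)/(√14 + 14*(-297))) = 1/(26*(-297)/(√14 - 4158)) = 1/(26*(-297)/(-4158 + √14)) = 1/(-7722/(-4158 + √14)) = 7/13 - √14/7722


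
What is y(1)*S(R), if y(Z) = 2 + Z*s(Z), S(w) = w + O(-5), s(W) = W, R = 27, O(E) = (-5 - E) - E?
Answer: 96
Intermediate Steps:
O(E) = -5 - 2*E
S(w) = 5 + w (S(w) = w + (-5 - 2*(-5)) = w + (-5 + 10) = w + 5 = 5 + w)
y(Z) = 2 + Z² (y(Z) = 2 + Z*Z = 2 + Z²)
y(1)*S(R) = (2 + 1²)*(5 + 27) = (2 + 1)*32 = 3*32 = 96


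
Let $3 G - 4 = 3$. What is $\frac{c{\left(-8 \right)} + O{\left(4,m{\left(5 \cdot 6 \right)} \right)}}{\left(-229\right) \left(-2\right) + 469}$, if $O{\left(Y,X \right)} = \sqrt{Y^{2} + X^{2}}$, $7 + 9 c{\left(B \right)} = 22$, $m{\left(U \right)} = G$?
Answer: $\frac{5}{2781} + \frac{\sqrt{193}}{2781} \approx 0.0067934$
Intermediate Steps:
$G = \frac{7}{3}$ ($G = \frac{4}{3} + \frac{1}{3} \cdot 3 = \frac{4}{3} + 1 = \frac{7}{3} \approx 2.3333$)
$m{\left(U \right)} = \frac{7}{3}$
$c{\left(B \right)} = \frac{5}{3}$ ($c{\left(B \right)} = - \frac{7}{9} + \frac{1}{9} \cdot 22 = - \frac{7}{9} + \frac{22}{9} = \frac{5}{3}$)
$O{\left(Y,X \right)} = \sqrt{X^{2} + Y^{2}}$
$\frac{c{\left(-8 \right)} + O{\left(4,m{\left(5 \cdot 6 \right)} \right)}}{\left(-229\right) \left(-2\right) + 469} = \frac{\frac{5}{3} + \sqrt{\left(\frac{7}{3}\right)^{2} + 4^{2}}}{\left(-229\right) \left(-2\right) + 469} = \frac{\frac{5}{3} + \sqrt{\frac{49}{9} + 16}}{458 + 469} = \frac{\frac{5}{3} + \sqrt{\frac{193}{9}}}{927} = \left(\frac{5}{3} + \frac{\sqrt{193}}{3}\right) \frac{1}{927} = \frac{5}{2781} + \frac{\sqrt{193}}{2781}$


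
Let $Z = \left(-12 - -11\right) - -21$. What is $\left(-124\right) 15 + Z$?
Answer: $-1840$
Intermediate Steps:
$Z = 20$ ($Z = \left(-12 + 11\right) + 21 = -1 + 21 = 20$)
$\left(-124\right) 15 + Z = \left(-124\right) 15 + 20 = -1860 + 20 = -1840$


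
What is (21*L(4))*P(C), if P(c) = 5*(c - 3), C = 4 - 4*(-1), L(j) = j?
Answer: 2100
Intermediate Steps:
C = 8 (C = 4 + 4 = 8)
P(c) = -15 + 5*c (P(c) = 5*(-3 + c) = -15 + 5*c)
(21*L(4))*P(C) = (21*4)*(-15 + 5*8) = 84*(-15 + 40) = 84*25 = 2100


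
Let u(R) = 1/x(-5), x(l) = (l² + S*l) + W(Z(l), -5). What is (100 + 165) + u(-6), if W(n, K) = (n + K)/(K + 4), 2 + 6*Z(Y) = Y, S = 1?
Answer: 41611/157 ≈ 265.04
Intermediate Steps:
Z(Y) = -⅓ + Y/6
W(n, K) = (K + n)/(4 + K)
x(l) = 16/3 + l² + 5*l/6 (x(l) = (l² + 1*l) + (-5 + (-⅓ + l/6))/(4 - 5) = (l² + l) + (-16/3 + l/6)/(-1) = (l + l²) - (-16/3 + l/6) = (l + l²) + (16/3 - l/6) = 16/3 + l² + 5*l/6)
u(R) = 6/157 (u(R) = 1/(16/3 + (-5)² + (⅚)*(-5)) = 1/(16/3 + 25 - 25/6) = 1/(157/6) = 6/157)
(100 + 165) + u(-6) = (100 + 165) + 6/157 = 265 + 6/157 = 41611/157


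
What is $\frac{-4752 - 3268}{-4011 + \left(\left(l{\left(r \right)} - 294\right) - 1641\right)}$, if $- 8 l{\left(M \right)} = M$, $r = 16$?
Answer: $\frac{2005}{1487} \approx 1.3484$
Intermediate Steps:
$l{\left(M \right)} = - \frac{M}{8}$
$\frac{-4752 - 3268}{-4011 + \left(\left(l{\left(r \right)} - 294\right) - 1641\right)} = \frac{-4752 - 3268}{-4011 - 1937} = - \frac{8020}{-4011 - 1937} = - \frac{8020}{-5948} = \left(-8020\right) \left(- \frac{1}{5948}\right) = \frac{2005}{1487}$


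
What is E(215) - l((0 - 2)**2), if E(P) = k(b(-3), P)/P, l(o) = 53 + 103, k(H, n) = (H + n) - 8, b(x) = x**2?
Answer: -33324/215 ≈ -155.00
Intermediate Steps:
k(H, n) = -8 + H + n
l(o) = 156
E(P) = (1 + P)/P (E(P) = (-8 + (-3)**2 + P)/P = (-8 + 9 + P)/P = (1 + P)/P)
E(215) - l((0 - 2)**2) = (1 + 215)/215 - 1*156 = (1/215)*216 - 156 = 216/215 - 156 = -33324/215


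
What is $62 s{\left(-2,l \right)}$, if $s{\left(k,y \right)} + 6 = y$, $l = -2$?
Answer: $-496$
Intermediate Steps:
$s{\left(k,y \right)} = -6 + y$
$62 s{\left(-2,l \right)} = 62 \left(-6 - 2\right) = 62 \left(-8\right) = -496$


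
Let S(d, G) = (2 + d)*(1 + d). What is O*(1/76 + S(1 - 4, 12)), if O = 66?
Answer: 5049/38 ≈ 132.87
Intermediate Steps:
S(d, G) = (1 + d)*(2 + d)
O*(1/76 + S(1 - 4, 12)) = 66*(1/76 + (2 + (1 - 4)**2 + 3*(1 - 4))) = 66*(1/76 + (2 + (-3)**2 + 3*(-3))) = 66*(1/76 + (2 + 9 - 9)) = 66*(1/76 + 2) = 66*(153/76) = 5049/38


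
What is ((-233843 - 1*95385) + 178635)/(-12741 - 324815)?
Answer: 150593/337556 ≈ 0.44613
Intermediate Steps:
((-233843 - 1*95385) + 178635)/(-12741 - 324815) = ((-233843 - 95385) + 178635)/(-337556) = (-329228 + 178635)*(-1/337556) = -150593*(-1/337556) = 150593/337556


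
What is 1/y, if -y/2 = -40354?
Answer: 1/80708 ≈ 1.2390e-5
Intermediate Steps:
y = 80708 (y = -2*(-40354) = 80708)
1/y = 1/80708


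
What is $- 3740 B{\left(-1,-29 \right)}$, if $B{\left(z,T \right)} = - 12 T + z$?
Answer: $-1297780$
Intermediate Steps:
$B{\left(z,T \right)} = z - 12 T$
$- 3740 B{\left(-1,-29 \right)} = - 3740 \left(-1 - -348\right) = - 3740 \left(-1 + 348\right) = \left(-3740\right) 347 = -1297780$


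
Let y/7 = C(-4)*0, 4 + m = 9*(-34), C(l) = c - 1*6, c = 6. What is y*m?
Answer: 0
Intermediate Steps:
C(l) = 0 (C(l) = 6 - 1*6 = 6 - 6 = 0)
m = -310 (m = -4 + 9*(-34) = -4 - 306 = -310)
y = 0 (y = 7*(0*0) = 7*0 = 0)
y*m = 0*(-310) = 0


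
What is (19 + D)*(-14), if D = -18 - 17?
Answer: 224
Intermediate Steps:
D = -35
(19 + D)*(-14) = (19 - 35)*(-14) = -16*(-14) = 224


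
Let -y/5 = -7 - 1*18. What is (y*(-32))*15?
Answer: -60000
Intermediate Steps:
y = 125 (y = -5*(-7 - 1*18) = -5*(-7 - 18) = -5*(-25) = 125)
(y*(-32))*15 = (125*(-32))*15 = -4000*15 = -60000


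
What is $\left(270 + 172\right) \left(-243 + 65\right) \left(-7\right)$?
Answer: $550732$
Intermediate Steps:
$\left(270 + 172\right) \left(-243 + 65\right) \left(-7\right) = 442 \left(-178\right) \left(-7\right) = \left(-78676\right) \left(-7\right) = 550732$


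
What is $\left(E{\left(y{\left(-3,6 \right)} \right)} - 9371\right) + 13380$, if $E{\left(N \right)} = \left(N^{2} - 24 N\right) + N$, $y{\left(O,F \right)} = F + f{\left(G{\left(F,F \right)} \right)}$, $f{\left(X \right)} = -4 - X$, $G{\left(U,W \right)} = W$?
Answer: $4117$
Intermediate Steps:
$y{\left(O,F \right)} = -4$ ($y{\left(O,F \right)} = F - \left(4 + F\right) = -4$)
$E{\left(N \right)} = N^{2} - 23 N$
$\left(E{\left(y{\left(-3,6 \right)} \right)} - 9371\right) + 13380 = \left(- 4 \left(-23 - 4\right) - 9371\right) + 13380 = \left(\left(-4\right) \left(-27\right) - 9371\right) + 13380 = \left(108 - 9371\right) + 13380 = -9263 + 13380 = 4117$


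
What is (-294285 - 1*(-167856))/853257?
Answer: -1139/7687 ≈ -0.14817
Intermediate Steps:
(-294285 - 1*(-167856))/853257 = (-294285 + 167856)*(1/853257) = -126429*1/853257 = -1139/7687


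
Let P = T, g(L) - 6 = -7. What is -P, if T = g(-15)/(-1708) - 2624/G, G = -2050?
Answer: -54681/42700 ≈ -1.2806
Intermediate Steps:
g(L) = -1 (g(L) = 6 - 7 = -1)
T = 54681/42700 (T = -1/(-1708) - 2624/(-2050) = -1*(-1/1708) - 2624*(-1/2050) = 1/1708 + 32/25 = 54681/42700 ≈ 1.2806)
P = 54681/42700 ≈ 1.2806
-P = -1*54681/42700 = -54681/42700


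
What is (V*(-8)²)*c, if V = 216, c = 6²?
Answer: 497664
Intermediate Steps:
c = 36
(V*(-8)²)*c = (216*(-8)²)*36 = (216*64)*36 = 13824*36 = 497664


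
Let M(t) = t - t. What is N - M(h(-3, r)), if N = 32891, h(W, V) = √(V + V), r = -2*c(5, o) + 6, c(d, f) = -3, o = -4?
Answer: 32891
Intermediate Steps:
r = 12 (r = -2*(-3) + 6 = 6 + 6 = 12)
h(W, V) = √2*√V (h(W, V) = √(2*V) = √2*√V)
M(t) = 0
N - M(h(-3, r)) = 32891 - 1*0 = 32891 + 0 = 32891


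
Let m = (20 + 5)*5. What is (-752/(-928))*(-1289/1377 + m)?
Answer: 4014646/39933 ≈ 100.53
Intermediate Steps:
m = 125 (m = 25*5 = 125)
(-752/(-928))*(-1289/1377 + m) = (-752/(-928))*(-1289/1377 + 125) = (-752*(-1/928))*(-1289*1/1377 + 125) = 47*(-1289/1377 + 125)/58 = (47/58)*(170836/1377) = 4014646/39933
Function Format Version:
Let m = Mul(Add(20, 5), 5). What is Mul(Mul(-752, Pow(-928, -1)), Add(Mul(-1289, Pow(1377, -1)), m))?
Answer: Rational(4014646, 39933) ≈ 100.53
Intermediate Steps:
m = 125 (m = Mul(25, 5) = 125)
Mul(Mul(-752, Pow(-928, -1)), Add(Mul(-1289, Pow(1377, -1)), m)) = Mul(Mul(-752, Pow(-928, -1)), Add(Mul(-1289, Pow(1377, -1)), 125)) = Mul(Mul(-752, Rational(-1, 928)), Add(Mul(-1289, Rational(1, 1377)), 125)) = Mul(Rational(47, 58), Add(Rational(-1289, 1377), 125)) = Mul(Rational(47, 58), Rational(170836, 1377)) = Rational(4014646, 39933)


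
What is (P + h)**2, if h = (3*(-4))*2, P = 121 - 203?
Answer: 11236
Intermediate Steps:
P = -82
h = -24 (h = -12*2 = -24)
(P + h)**2 = (-82 - 24)**2 = (-106)**2 = 11236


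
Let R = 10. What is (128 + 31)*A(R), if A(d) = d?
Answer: 1590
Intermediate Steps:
(128 + 31)*A(R) = (128 + 31)*10 = 159*10 = 1590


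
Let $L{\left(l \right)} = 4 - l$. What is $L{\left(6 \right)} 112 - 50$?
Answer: $-274$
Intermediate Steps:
$L{\left(6 \right)} 112 - 50 = \left(4 - 6\right) 112 - 50 = \left(-2\right) 112 - 50 = -224 - 50 = -274$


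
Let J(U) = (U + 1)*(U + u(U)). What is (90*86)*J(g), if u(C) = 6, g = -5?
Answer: -30960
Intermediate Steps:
J(U) = (1 + U)*(6 + U) (J(U) = (U + 1)*(U + 6) = (1 + U)*(6 + U))
(90*86)*J(g) = (90*86)*(6 + (-5)² + 7*(-5)) = 7740*(6 + 25 - 35) = 7740*(-4) = -30960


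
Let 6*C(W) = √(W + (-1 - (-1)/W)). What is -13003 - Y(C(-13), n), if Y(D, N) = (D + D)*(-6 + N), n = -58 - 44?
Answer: -13003 + 36*I*√2379/13 ≈ -13003.0 + 135.07*I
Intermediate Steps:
n = -102
C(W) = √(-1 + W + 1/W)/6 (C(W) = √(W + (-1 - (-1)/W))/6 = √(W + (-1 + 1/W))/6 = √(-1 + W + 1/W)/6)
Y(D, N) = 2*D*(-6 + N) (Y(D, N) = (2*D)*(-6 + N) = 2*D*(-6 + N))
-13003 - Y(C(-13), n) = -13003 - 2*√(-1 - 13 + 1/(-13))/6*(-6 - 102) = -13003 - 2*√(-1 - 13 - 1/13)/6*(-108) = -13003 - 2*√(-183/13)/6*(-108) = -13003 - 2*(I*√2379/13)/6*(-108) = -13003 - 2*I*√2379/78*(-108) = -13003 - (-36)*I*√2379/13 = -13003 + 36*I*√2379/13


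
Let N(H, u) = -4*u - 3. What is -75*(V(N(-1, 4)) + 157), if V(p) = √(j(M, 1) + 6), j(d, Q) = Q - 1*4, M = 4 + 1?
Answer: -11775 - 75*√3 ≈ -11905.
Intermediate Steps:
M = 5
j(d, Q) = -4 + Q (j(d, Q) = Q - 4 = -4 + Q)
N(H, u) = -3 - 4*u
V(p) = √3 (V(p) = √((-4 + 1) + 6) = √(-3 + 6) = √3)
-75*(V(N(-1, 4)) + 157) = -75*(√3 + 157) = -75*(157 + √3) = -11775 - 75*√3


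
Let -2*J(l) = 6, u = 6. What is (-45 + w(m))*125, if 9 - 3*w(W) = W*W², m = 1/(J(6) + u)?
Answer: -425375/81 ≈ -5251.5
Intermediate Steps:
J(l) = -3 (J(l) = -½*6 = -3)
m = ⅓ (m = 1/(-3 + 6) = 1/3 = ⅓ ≈ 0.33333)
w(W) = 3 - W³/3 (w(W) = 3 - W*W²/3 = 3 - W³/3)
(-45 + w(m))*125 = (-45 + (3 - (⅓)³/3))*125 = (-45 + (3 - ⅓*1/27))*125 = (-45 + (3 - 1/81))*125 = (-45 + 242/81)*125 = -3403/81*125 = -425375/81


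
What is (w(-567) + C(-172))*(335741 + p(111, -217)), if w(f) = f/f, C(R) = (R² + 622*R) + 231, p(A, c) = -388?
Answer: -25878520304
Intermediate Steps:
C(R) = 231 + R² + 622*R
w(f) = 1
(w(-567) + C(-172))*(335741 + p(111, -217)) = (1 + (231 + (-172)² + 622*(-172)))*(335741 - 388) = (1 + (231 + 29584 - 106984))*335353 = (1 - 77169)*335353 = -77168*335353 = -25878520304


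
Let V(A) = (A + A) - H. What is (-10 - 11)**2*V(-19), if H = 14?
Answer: -22932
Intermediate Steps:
V(A) = -14 + 2*A (V(A) = (A + A) - 1*14 = 2*A - 14 = -14 + 2*A)
(-10 - 11)**2*V(-19) = (-10 - 11)**2*(-14 + 2*(-19)) = (-21)**2*(-14 - 38) = 441*(-52) = -22932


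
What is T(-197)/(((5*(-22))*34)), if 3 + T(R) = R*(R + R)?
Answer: -15523/748 ≈ -20.753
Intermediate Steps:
T(R) = -3 + 2*R**2 (T(R) = -3 + R*(R + R) = -3 + R*(2*R) = -3 + 2*R**2)
T(-197)/(((5*(-22))*34)) = (-3 + 2*(-197)**2)/(((5*(-22))*34)) = (-3 + 2*38809)/((-110*34)) = (-3 + 77618)/(-3740) = 77615*(-1/3740) = -15523/748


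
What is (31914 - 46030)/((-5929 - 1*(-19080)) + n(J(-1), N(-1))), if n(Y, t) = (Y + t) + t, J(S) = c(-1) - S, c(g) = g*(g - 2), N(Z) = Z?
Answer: -14116/13153 ≈ -1.0732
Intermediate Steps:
c(g) = g*(-2 + g)
J(S) = 3 - S (J(S) = -(-2 - 1) - S = -1*(-3) - S = 3 - S)
n(Y, t) = Y + 2*t
(31914 - 46030)/((-5929 - 1*(-19080)) + n(J(-1), N(-1))) = (31914 - 46030)/((-5929 - 1*(-19080)) + ((3 - 1*(-1)) + 2*(-1))) = -14116/((-5929 + 19080) + ((3 + 1) - 2)) = -14116/(13151 + (4 - 2)) = -14116/(13151 + 2) = -14116/13153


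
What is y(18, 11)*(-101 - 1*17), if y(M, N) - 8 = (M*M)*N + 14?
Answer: -423148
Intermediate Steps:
y(M, N) = 22 + N*M**2 (y(M, N) = 8 + ((M*M)*N + 14) = 8 + (M**2*N + 14) = 8 + (N*M**2 + 14) = 8 + (14 + N*M**2) = 22 + N*M**2)
y(18, 11)*(-101 - 1*17) = (22 + 11*18**2)*(-101 - 1*17) = (22 + 11*324)*(-101 - 17) = (22 + 3564)*(-118) = 3586*(-118) = -423148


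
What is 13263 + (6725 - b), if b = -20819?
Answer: 40807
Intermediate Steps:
13263 + (6725 - b) = 13263 + (6725 - 1*(-20819)) = 13263 + (6725 + 20819) = 13263 + 27544 = 40807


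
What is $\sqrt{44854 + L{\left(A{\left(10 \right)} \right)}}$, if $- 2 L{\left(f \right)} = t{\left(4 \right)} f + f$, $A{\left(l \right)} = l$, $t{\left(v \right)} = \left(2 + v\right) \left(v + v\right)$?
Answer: $\sqrt{44609} \approx 211.21$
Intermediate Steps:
$t{\left(v \right)} = 2 v \left(2 + v\right)$ ($t{\left(v \right)} = \left(2 + v\right) 2 v = 2 v \left(2 + v\right)$)
$L{\left(f \right)} = - \frac{49 f}{2}$ ($L{\left(f \right)} = - \frac{2 \cdot 4 \left(2 + 4\right) f + f}{2} = - \frac{2 \cdot 4 \cdot 6 f + f}{2} = - \frac{48 f + f}{2} = - \frac{49 f}{2}$)
$\sqrt{44854 + L{\left(A{\left(10 \right)} \right)}} = \sqrt{44854 - 245} = \sqrt{44609}$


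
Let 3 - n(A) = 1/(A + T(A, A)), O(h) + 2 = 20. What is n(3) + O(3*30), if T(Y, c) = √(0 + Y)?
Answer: 41/2 + √3/6 ≈ 20.789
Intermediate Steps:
T(Y, c) = √Y
O(h) = 18 (O(h) = -2 + 20 = 18)
n(A) = 3 - 1/(A + √A)
n(3) + O(3*30) = (-1 + 3*3 + 3*√3)/(3 + √3) + 18 = (-1 + 9 + 3*√3)/(3 + √3) + 18 = (8 + 3*√3)/(3 + √3) + 18 = 18 + (8 + 3*√3)/(3 + √3)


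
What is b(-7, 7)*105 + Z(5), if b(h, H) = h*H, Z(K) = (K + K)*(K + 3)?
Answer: -5065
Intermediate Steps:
Z(K) = 2*K*(3 + K) (Z(K) = (2*K)*(3 + K) = 2*K*(3 + K))
b(h, H) = H*h
b(-7, 7)*105 + Z(5) = (7*(-7))*105 + 2*5*(3 + 5) = -49*105 + 2*5*8 = -5145 + 80 = -5065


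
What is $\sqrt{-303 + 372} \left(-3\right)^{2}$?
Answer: $9 \sqrt{69} \approx 74.76$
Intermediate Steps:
$\sqrt{-303 + 372} \left(-3\right)^{2} = \sqrt{69} \cdot 9 = 9 \sqrt{69}$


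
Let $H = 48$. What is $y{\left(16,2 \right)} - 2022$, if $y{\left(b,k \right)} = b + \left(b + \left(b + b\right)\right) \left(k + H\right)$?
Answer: $394$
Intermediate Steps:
$y{\left(b,k \right)} = b + 3 b \left(48 + k\right)$ ($y{\left(b,k \right)} = b + \left(b + \left(b + b\right)\right) \left(k + 48\right) = b + \left(b + 2 b\right) \left(48 + k\right) = b + 3 b \left(48 + k\right)$)
$y{\left(16,2 \right)} - 2022 = 16 \left(145 + 3 \cdot 2\right) - 2022 = 16 \left(145 + 6\right) - 2022 = 16 \cdot 151 - 2022 = 2416 - 2022 = 394$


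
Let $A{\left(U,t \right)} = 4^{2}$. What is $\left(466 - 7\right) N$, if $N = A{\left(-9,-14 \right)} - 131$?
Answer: $-52785$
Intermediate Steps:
$A{\left(U,t \right)} = 16$
$N = -115$ ($N = 16 - 131 = -115$)
$\left(466 - 7\right) N = \left(466 - 7\right) \left(-115\right) = 459 \left(-115\right) = -52785$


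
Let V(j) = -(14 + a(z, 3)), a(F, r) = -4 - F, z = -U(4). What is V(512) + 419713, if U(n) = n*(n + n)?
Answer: 419671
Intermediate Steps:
U(n) = 2*n² (U(n) = n*(2*n) = 2*n²)
z = -32 (z = -2*4² = -2*16 = -1*32 = -32)
V(j) = -42 (V(j) = -(14 + (-4 - 1*(-32))) = -(14 + (-4 + 32)) = -(14 + 28) = -1*42 = -42)
V(512) + 419713 = -42 + 419713 = 419671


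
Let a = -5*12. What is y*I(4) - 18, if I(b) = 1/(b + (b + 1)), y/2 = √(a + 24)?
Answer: -18 + 4*I/3 ≈ -18.0 + 1.3333*I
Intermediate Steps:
a = -60
y = 12*I (y = 2*√(-60 + 24) = 2*√(-36) = 2*(6*I) = 12*I ≈ 12.0*I)
I(b) = 1/(1 + 2*b) (I(b) = 1/(b + (1 + b)) = 1/(1 + 2*b))
y*I(4) - 18 = (12*I)/(1 + 2*4) - 18 = (12*I)/(1 + 8) - 18 = (12*I)/9 - 18 = (12*I)*(⅑) - 18 = 4*I/3 - 18 = -18 + 4*I/3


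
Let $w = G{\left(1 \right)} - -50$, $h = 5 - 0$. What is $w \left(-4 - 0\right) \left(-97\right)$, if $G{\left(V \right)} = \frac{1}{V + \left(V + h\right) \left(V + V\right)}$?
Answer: $\frac{252588}{13} \approx 19430.0$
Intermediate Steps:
$h = 5$ ($h = 5 + 0 = 5$)
$G{\left(V \right)} = \frac{1}{V + 2 V \left(5 + V\right)}$ ($G{\left(V \right)} = \frac{1}{V + \left(V + 5\right) \left(V + V\right)} = \frac{1}{V + \left(5 + V\right) 2 V} = \frac{1}{V + 2 V \left(5 + V\right)}$)
$w = \frac{651}{13}$ ($w = \frac{1}{1 \left(11 + 2 \cdot 1\right)} - -50 = 1 \frac{1}{11 + 2} + 50 = 1 \cdot \frac{1}{13} + 50 = \frac{1}{13} + 50 = \frac{651}{13} \approx 50.077$)
$w \left(-4 - 0\right) \left(-97\right) = \frac{651 \left(-4 - 0\right)}{13} \left(-97\right) = \frac{651 \left(-4 + 0\right)}{13} \left(-97\right) = \frac{651}{13} \left(-4\right) \left(-97\right) = \left(- \frac{2604}{13}\right) \left(-97\right) = \frac{252588}{13}$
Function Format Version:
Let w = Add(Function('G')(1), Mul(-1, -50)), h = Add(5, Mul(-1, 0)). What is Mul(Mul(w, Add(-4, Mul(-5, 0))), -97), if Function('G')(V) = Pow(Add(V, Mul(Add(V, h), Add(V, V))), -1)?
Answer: Rational(252588, 13) ≈ 19430.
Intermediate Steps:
h = 5 (h = Add(5, 0) = 5)
Function('G')(V) = Pow(Add(V, Mul(2, V, Add(5, V))), -1) (Function('G')(V) = Pow(Add(V, Mul(Add(V, 5), Add(V, V))), -1) = Pow(Add(V, Mul(Add(5, V), Mul(2, V))), -1) = Pow(Add(V, Mul(2, V, Add(5, V))), -1))
w = Rational(651, 13) (w = Add(Mul(Pow(1, -1), Pow(Add(11, Mul(2, 1)), -1)), Mul(-1, -50)) = Add(Mul(1, Pow(Add(11, 2), -1)), 50) = Add(Mul(1, Pow(13, -1)), 50) = Add(Mul(1, Rational(1, 13)), 50) = Add(Rational(1, 13), 50) = Rational(651, 13) ≈ 50.077)
Mul(Mul(w, Add(-4, Mul(-5, 0))), -97) = Mul(Mul(Rational(651, 13), Add(-4, Mul(-5, 0))), -97) = Mul(Mul(Rational(651, 13), Add(-4, 0)), -97) = Mul(Mul(Rational(651, 13), -4), -97) = Mul(Rational(-2604, 13), -97) = Rational(252588, 13)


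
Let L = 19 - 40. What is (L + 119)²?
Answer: 9604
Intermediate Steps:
L = -21
(L + 119)² = (-21 + 119)² = 98² = 9604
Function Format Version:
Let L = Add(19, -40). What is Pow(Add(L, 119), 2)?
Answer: 9604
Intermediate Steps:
L = -21
Pow(Add(L, 119), 2) = Pow(Add(-21, 119), 2) = Pow(98, 2) = 9604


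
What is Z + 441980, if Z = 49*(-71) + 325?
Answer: 438826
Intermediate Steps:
Z = -3154 (Z = -3479 + 325 = -3154)
Z + 441980 = -3154 + 441980 = 438826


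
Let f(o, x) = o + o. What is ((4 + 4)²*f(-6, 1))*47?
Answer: -36096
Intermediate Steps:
f(o, x) = 2*o
((4 + 4)²*f(-6, 1))*47 = ((4 + 4)²*(2*(-6)))*47 = (8²*(-12))*47 = (64*(-12))*47 = -768*47 = -36096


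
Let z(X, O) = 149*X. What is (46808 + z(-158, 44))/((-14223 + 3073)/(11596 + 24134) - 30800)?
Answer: -83129418/110049515 ≈ -0.75538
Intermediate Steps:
(46808 + z(-158, 44))/((-14223 + 3073)/(11596 + 24134) - 30800) = (46808 + 149*(-158))/((-14223 + 3073)/(11596 + 24134) - 30800) = (46808 - 23542)/(-11150/35730 - 30800) = 23266/(-11150*1/35730 - 30800) = 23266/(-1115/3573 - 30800) = 23266/(-110049515/3573) = 23266*(-3573/110049515) = -83129418/110049515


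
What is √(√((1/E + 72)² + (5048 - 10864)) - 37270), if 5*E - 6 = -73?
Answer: √(-167305030 + 67*I*√2885263)/67 ≈ 0.065661 + 193.05*I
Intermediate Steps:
E = -67/5 (E = 6/5 + (⅕)*(-73) = 6/5 - 73/5 = -67/5 ≈ -13.400)
√(√((1/E + 72)² + (5048 - 10864)) - 37270) = √(√((1/(-67/5) + 72)² + (5048 - 10864)) - 37270) = √(√((-5/67 + 72)² - 5816) - 37270) = √(√((4819/67)² - 5816) - 37270) = √(√(23222761/4489 - 5816) - 37270) = √(√(-2885263/4489) - 37270) = √(I*√2885263/67 - 37270) = √(-37270 + I*√2885263/67)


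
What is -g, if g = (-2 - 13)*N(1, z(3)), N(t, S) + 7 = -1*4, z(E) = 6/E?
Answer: -165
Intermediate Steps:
N(t, S) = -11 (N(t, S) = -7 - 1*4 = -7 - 4 = -11)
g = 165 (g = (-2 - 13)*(-11) = -15*(-11) = 165)
-g = -1*165 = -165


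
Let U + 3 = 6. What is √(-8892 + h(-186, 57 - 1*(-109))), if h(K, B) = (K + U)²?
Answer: 3*√2733 ≈ 156.83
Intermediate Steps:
U = 3 (U = -3 + 6 = 3)
h(K, B) = (3 + K)² (h(K, B) = (K + 3)² = (3 + K)²)
√(-8892 + h(-186, 57 - 1*(-109))) = √(-8892 + (3 - 186)²) = √(-8892 + (-183)²) = √(-8892 + 33489) = √24597 = 3*√2733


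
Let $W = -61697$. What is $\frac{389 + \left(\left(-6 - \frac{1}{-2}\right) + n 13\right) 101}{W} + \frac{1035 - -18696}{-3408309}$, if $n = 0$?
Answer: $- \frac{433240039}{140188293582} \approx -0.0030904$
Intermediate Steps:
$\frac{389 + \left(\left(-6 - \frac{1}{-2}\right) + n 13\right) 101}{W} + \frac{1035 - -18696}{-3408309} = \frac{389 + \left(\left(-6 - \frac{1}{-2}\right) + 0 \cdot 13\right) 101}{-61697} + \frac{1035 - -18696}{-3408309} = \left(389 + \left(\left(-6 - - \frac{1}{2}\right) + 0\right) 101\right) \left(- \frac{1}{61697}\right) + \left(1035 + 18696\right) \left(- \frac{1}{3408309}\right) = \left(389 + \left(\left(-6 + \frac{1}{2}\right) + 0\right) 101\right) \left(- \frac{1}{61697}\right) + 19731 \left(- \frac{1}{3408309}\right) = \left(389 + \left(- \frac{11}{2} + 0\right) 101\right) \left(- \frac{1}{61697}\right) - \frac{6577}{1136103} = \left(389 - \frac{1111}{2}\right) \left(- \frac{1}{61697}\right) - \frac{6577}{1136103} = \left(- \frac{333}{2}\right) \left(- \frac{1}{61697}\right) - \frac{6577}{1136103} = \frac{333}{123394} - \frac{6577}{1136103} = - \frac{433240039}{140188293582}$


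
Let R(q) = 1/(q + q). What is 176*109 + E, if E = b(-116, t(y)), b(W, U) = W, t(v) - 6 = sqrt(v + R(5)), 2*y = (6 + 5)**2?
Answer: 19068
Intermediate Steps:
y = 121/2 (y = (6 + 5)**2/2 = (1/2)*11**2 = (1/2)*121 = 121/2 ≈ 60.500)
R(q) = 1/(2*q)
t(v) = 6 + sqrt(1/10 + v) (t(v) = 6 + sqrt(v + (1/2)/5) = 6 + sqrt(v + (1/2)*(1/5)) = 6 + sqrt(v + 1/10) = 6 + sqrt(1/10 + v))
E = -116
176*109 + E = 176*109 - 116 = 19184 - 116 = 19068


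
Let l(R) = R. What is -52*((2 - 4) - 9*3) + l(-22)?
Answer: 1486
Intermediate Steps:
-52*((2 - 4) - 9*3) + l(-22) = -52*((2 - 4) - 9*3) - 22 = -52*(-2 - 27) - 22 = -52*(-29) - 22 = 1508 - 22 = 1486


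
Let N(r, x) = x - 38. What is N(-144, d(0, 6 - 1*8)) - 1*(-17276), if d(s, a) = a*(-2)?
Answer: 17242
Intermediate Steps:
d(s, a) = -2*a
N(r, x) = -38 + x
N(-144, d(0, 6 - 1*8)) - 1*(-17276) = (-38 - 2*(6 - 1*8)) - 1*(-17276) = (-38 - 2*(6 - 8)) + 17276 = (-38 - 2*(-2)) + 17276 = (-38 + 4) + 17276 = -34 + 17276 = 17242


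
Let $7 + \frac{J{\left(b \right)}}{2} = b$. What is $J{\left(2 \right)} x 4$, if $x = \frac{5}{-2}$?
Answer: $100$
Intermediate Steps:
$J{\left(b \right)} = -14 + 2 b$
$x = - \frac{5}{2}$ ($x = 5 \left(- \frac{1}{2}\right) = - \frac{5}{2} \approx -2.5$)
$J{\left(2 \right)} x 4 = \left(-14 + 2 \cdot 2\right) \left(- \frac{5}{2}\right) 4 = \left(-14 + 4\right) \left(- \frac{5}{2}\right) 4 = \left(-10\right) \left(- \frac{5}{2}\right) 4 = 25 \cdot 4 = 100$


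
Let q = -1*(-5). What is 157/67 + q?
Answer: 492/67 ≈ 7.3433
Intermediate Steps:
q = 5
157/67 + q = 157/67 + 5 = 492/67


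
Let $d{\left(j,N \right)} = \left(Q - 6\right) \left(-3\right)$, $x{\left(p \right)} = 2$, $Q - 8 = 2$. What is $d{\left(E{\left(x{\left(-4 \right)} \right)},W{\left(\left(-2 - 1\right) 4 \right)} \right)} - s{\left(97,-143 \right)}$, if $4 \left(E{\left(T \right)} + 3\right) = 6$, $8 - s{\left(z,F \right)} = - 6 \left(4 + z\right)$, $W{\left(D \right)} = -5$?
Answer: $-626$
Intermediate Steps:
$Q = 10$ ($Q = 8 + 2 = 10$)
$s{\left(z,F \right)} = 32 + 6 z$ ($s{\left(z,F \right)} = 8 - - 6 \left(4 + z\right) = 8 - \left(-24 - 6 z\right) = 8 + \left(24 + 6 z\right) = 32 + 6 z$)
$E{\left(T \right)} = - \frac{3}{2}$ ($E{\left(T \right)} = -3 + \frac{1}{4} \cdot 6 = -3 + \frac{3}{2} = - \frac{3}{2}$)
$d{\left(j,N \right)} = -12$ ($d{\left(j,N \right)} = \left(10 - 6\right) \left(-3\right) = 4 \left(-3\right) = -12$)
$d{\left(E{\left(x{\left(-4 \right)} \right)},W{\left(\left(-2 - 1\right) 4 \right)} \right)} - s{\left(97,-143 \right)} = -12 - \left(32 + 6 \cdot 97\right) = -12 - \left(32 + 582\right) = -12 - 614 = -626$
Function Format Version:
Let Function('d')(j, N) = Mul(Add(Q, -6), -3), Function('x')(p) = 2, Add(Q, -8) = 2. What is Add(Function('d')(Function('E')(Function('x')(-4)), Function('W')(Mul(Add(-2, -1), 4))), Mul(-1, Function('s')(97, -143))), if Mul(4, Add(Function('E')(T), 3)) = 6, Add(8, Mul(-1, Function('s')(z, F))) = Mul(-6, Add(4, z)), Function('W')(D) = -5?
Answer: -626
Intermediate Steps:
Q = 10 (Q = Add(8, 2) = 10)
Function('s')(z, F) = Add(32, Mul(6, z)) (Function('s')(z, F) = Add(8, Mul(-1, Mul(-6, Add(4, z)))) = Add(8, Mul(-1, Add(-24, Mul(-6, z)))) = Add(8, Add(24, Mul(6, z))) = Add(32, Mul(6, z)))
Function('E')(T) = Rational(-3, 2) (Function('E')(T) = Add(-3, Mul(Rational(1, 4), 6)) = Add(-3, Rational(3, 2)) = Rational(-3, 2))
Function('d')(j, N) = -12 (Function('d')(j, N) = Mul(Add(10, -6), -3) = Mul(4, -3) = -12)
Add(Function('d')(Function('E')(Function('x')(-4)), Function('W')(Mul(Add(-2, -1), 4))), Mul(-1, Function('s')(97, -143))) = Add(-12, Mul(-1, Add(32, Mul(6, 97)))) = Add(-12, Mul(-1, Add(32, 582))) = Add(-12, Mul(-1, 614)) = Add(-12, -614) = -626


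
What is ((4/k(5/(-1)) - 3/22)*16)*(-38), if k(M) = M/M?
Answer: -25840/11 ≈ -2349.1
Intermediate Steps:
k(M) = 1
((4/k(5/(-1)) - 3/22)*16)*(-38) = ((4/1 - 3/22)*16)*(-38) = ((4*1 - 3*1/22)*16)*(-38) = ((4 - 3/22)*16)*(-38) = ((85/22)*16)*(-38) = (680/11)*(-38) = -25840/11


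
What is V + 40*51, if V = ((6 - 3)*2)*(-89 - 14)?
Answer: 1422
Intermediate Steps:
V = -618 (V = (3*2)*(-103) = 6*(-103) = -618)
V + 40*51 = -618 + 40*51 = -618 + 2040 = 1422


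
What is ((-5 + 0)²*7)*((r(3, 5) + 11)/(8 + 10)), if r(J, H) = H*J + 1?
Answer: 525/2 ≈ 262.50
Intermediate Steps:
r(J, H) = 1 + H*J
((-5 + 0)²*7)*((r(3, 5) + 11)/(8 + 10)) = ((-5 + 0)²*7)*(((1 + 5*3) + 11)/(8 + 10)) = ((-5)²*7)*(((1 + 15) + 11)/18) = (25*7)*((16 + 11)*(1/18)) = 175*(27*(1/18)) = 175*(3/2) = 525/2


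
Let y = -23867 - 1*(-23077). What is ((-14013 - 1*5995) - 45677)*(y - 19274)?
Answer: 1317903840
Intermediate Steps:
y = -790 (y = -23867 + 23077 = -790)
((-14013 - 1*5995) - 45677)*(y - 19274) = ((-14013 - 1*5995) - 45677)*(-790 - 19274) = ((-14013 - 5995) - 45677)*(-20064) = (-20008 - 45677)*(-20064) = -65685*(-20064) = 1317903840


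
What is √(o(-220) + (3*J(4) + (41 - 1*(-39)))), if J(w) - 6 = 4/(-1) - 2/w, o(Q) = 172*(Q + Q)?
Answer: 3*I*√33598/2 ≈ 274.95*I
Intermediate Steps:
o(Q) = 344*Q (o(Q) = 172*(2*Q) = 344*Q)
J(w) = 2 - 2/w (J(w) = 6 + (4/(-1) - 2/w) = 6 + (4*(-1) - 2/w) = 6 + (-4 - 2/w) = 2 - 2/w)
√(o(-220) + (3*J(4) + (41 - 1*(-39)))) = √(344*(-220) + (3*(2 - 2/4) + (41 - 1*(-39)))) = √(-75680 + (3*(2 - 2*¼) + (41 + 39))) = √(-75680 + (3*(2 - ½) + 80)) = √(-75680 + (3*(3/2) + 80)) = √(-75680 + (9/2 + 80)) = √(-75680 + 169/2) = √(-151191/2) = 3*I*√33598/2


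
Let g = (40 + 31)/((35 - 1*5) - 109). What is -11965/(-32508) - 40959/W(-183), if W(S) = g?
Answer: 105188968103/2308068 ≈ 45574.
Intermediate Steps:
g = -71/79 (g = 71/((35 - 5) - 109) = 71/(30 - 109) = 71/(-79) = 71*(-1/79) = -71/79 ≈ -0.89873)
W(S) = -71/79
-11965/(-32508) - 40959/W(-183) = -11965/(-32508) - 40959/(-71/79) = -11965*(-1/32508) - 40959*(-79/71) = 11965/32508 + 3235761/71 = 105188968103/2308068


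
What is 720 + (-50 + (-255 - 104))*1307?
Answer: -533843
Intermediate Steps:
720 + (-50 + (-255 - 104))*1307 = 720 + (-50 - 359)*1307 = 720 - 409*1307 = 720 - 534563 = -533843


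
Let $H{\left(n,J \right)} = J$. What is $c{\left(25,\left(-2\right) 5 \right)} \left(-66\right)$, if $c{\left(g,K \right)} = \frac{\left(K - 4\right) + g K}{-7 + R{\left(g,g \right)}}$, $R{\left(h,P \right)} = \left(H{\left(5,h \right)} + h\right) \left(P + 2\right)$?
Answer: $\frac{17424}{1343} \approx 12.974$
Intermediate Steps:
$R{\left(h,P \right)} = 2 h \left(2 + P\right)$ ($R{\left(h,P \right)} = \left(h + h\right) \left(P + 2\right) = 2 h \left(2 + P\right)$)
$c{\left(g,K \right)} = \frac{-4 + K + K g}{-7 + 2 g \left(2 + g\right)}$ ($c{\left(g,K \right)} = \frac{\left(K - 4\right) + g K}{-7 + 2 g \left(2 + g\right)} = \frac{\left(-4 + K\right) + K g}{-7 + 2 g \left(2 + g\right)} = \frac{-4 + K + K g}{-7 + 2 g \left(2 + g\right)}$)
$c{\left(25,\left(-2\right) 5 \right)} \left(-66\right) = \frac{-4 - 10 + \left(-2\right) 5 \cdot 25}{-7 + 2 \cdot 25^{2} + 4 \cdot 25} \left(-66\right) = \frac{-4 - 10 - 250}{-7 + 2 \cdot 625 + 100} \left(-66\right) = \frac{-4 - 10 - 250}{-7 + 1250 + 100} \left(-66\right) = \frac{1}{1343} \left(-264\right) \left(-66\right) = \left(- \frac{264}{1343}\right) \left(-66\right) = \frac{17424}{1343}$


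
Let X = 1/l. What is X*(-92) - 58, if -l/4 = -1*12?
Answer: -719/12 ≈ -59.917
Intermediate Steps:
l = 48 (l = -(-4)*12 = -4*(-12) = 48)
X = 1/48 ≈ 0.020833
X*(-92) - 58 = (1/48)*(-92) - 58 = -23/12 - 58 = -719/12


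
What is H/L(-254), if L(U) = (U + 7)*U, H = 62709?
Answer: 62709/62738 ≈ 0.99954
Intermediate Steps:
L(U) = U*(7 + U) (L(U) = (7 + U)*U = U*(7 + U))
H/L(-254) = 62709/((-254*(7 - 254))) = 62709/((-254*(-247))) = 62709/62738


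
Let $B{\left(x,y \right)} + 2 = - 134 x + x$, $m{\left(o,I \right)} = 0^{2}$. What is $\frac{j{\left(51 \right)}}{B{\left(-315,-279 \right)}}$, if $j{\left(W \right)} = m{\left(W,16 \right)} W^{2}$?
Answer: $0$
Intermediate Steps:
$m{\left(o,I \right)} = 0$
$B{\left(x,y \right)} = -2 - 133 x$ ($B{\left(x,y \right)} = -2 + \left(- 134 x + x\right) = -2 - 133 x$)
$j{\left(W \right)} = 0$ ($j{\left(W \right)} = 0 W^{2} = 0$)
$\frac{j{\left(51 \right)}}{B{\left(-315,-279 \right)}} = \frac{0}{-2 - -41895} = \frac{0}{-2 + 41895} = \frac{0}{41893} = 0 \cdot \frac{1}{41893} = 0$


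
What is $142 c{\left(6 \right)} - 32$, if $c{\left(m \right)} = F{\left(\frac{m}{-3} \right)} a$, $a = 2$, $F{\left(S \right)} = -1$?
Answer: $-316$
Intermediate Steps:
$c{\left(m \right)} = -2$ ($c{\left(m \right)} = \left(-1\right) 2 = -2$)
$142 c{\left(6 \right)} - 32 = 142 \left(-2\right) - 32 = -284 - 32 = -316$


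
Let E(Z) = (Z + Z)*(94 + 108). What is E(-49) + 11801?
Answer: -7995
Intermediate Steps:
E(Z) = 404*Z (E(Z) = (2*Z)*202 = 404*Z)
E(-49) + 11801 = 404*(-49) + 11801 = -19796 + 11801 = -7995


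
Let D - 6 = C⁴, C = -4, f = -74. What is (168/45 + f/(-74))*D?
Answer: 18602/15 ≈ 1240.1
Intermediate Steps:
D = 262 (D = 6 + (-4)⁴ = 6 + 256 = 262)
(168/45 + f/(-74))*D = (168/45 - 74/(-74))*262 = (168*(1/45) - 74*(-1/74))*262 = (56/15 + 1)*262 = (71/15)*262 = 18602/15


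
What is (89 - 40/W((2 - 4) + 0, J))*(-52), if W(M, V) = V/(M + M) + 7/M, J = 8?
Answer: -55068/11 ≈ -5006.2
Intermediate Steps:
W(M, V) = 7/M + V/(2*M) (W(M, V) = V/((2*M)) + 7/M = V*(1/(2*M)) + 7/M = V/(2*M) + 7/M = 7/M + V/(2*M))
(89 - 40/W((2 - 4) + 0, J))*(-52) = (89 - 40*2*((2 - 4) + 0)/(14 + 8))*(-52) = (89 - 40/((½)*22/(-2 + 0)))*(-52) = (89 - 40/((½)*22/(-2)))*(-52) = (89 - 40/((½)*(-½)*22))*(-52) = (89 - 40/(-11/2))*(-52) = (89 - 40*(-2/11))*(-52) = (89 + 80/11)*(-52) = (1059/11)*(-52) = -55068/11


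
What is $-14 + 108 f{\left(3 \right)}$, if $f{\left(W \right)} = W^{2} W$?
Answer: $2902$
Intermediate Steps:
$f{\left(W \right)} = W^{3}$
$-14 + 108 f{\left(3 \right)} = -14 + 108 \cdot 3^{3} = -14 + 108 \cdot 27 = -14 + 2916 = 2902$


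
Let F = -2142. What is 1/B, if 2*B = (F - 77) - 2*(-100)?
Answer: -2/2019 ≈ -0.00099059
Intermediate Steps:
B = -2019/2 (B = ((-2142 - 77) - 2*(-100))/2 = (-2219 + 200)/2 = (½)*(-2019) = -2019/2 ≈ -1009.5)
1/B = 1/(-2019/2) = -2/2019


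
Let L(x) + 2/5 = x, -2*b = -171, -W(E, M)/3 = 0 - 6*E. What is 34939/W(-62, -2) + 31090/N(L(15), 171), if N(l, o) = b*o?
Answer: -105806491/3625884 ≈ -29.181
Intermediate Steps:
W(E, M) = 18*E (W(E, M) = -3*(0 - 6*E) = -(-18)*E = 18*E)
b = 171/2 (b = -1/2*(-171) = 171/2 ≈ 85.500)
L(x) = -2/5 + x
N(l, o) = 171*o/2
34939/W(-62, -2) + 31090/N(L(15), 171) = 34939/((18*(-62))) + 31090/(((171/2)*171)) = 34939/(-1116) + 31090/(29241/2) = 34939*(-1/1116) + 31090*(2/29241) = -34939/1116 + 62180/29241 = -105806491/3625884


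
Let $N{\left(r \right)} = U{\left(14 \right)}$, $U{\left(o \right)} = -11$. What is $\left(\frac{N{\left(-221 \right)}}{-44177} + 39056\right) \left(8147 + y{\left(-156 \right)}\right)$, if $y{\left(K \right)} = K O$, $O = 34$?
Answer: $\frac{4905246592089}{44177} \approx 1.1104 \cdot 10^{8}$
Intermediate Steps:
$N{\left(r \right)} = -11$
$y{\left(K \right)} = 34 K$ ($y{\left(K \right)} = K 34 = 34 K$)
$\left(\frac{N{\left(-221 \right)}}{-44177} + 39056\right) \left(8147 + y{\left(-156 \right)}\right) = \left(- \frac{11}{-44177} + 39056\right) \left(8147 + 34 \left(-156\right)\right) = \left(\left(-11\right) \left(- \frac{1}{44177}\right) + 39056\right) \left(8147 - 5304\right) = \left(\frac{11}{44177} + 39056\right) 2843 = \frac{1725376923}{44177} \cdot 2843 = \frac{4905246592089}{44177}$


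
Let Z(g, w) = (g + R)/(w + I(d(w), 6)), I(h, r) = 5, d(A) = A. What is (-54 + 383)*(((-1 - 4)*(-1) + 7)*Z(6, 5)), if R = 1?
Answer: 13818/5 ≈ 2763.6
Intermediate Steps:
Z(g, w) = (1 + g)/(5 + w) (Z(g, w) = (g + 1)/(w + 5) = (1 + g)/(5 + w))
(-54 + 383)*(((-1 - 4)*(-1) + 7)*Z(6, 5)) = (-54 + 383)*(((-1 - 4)*(-1) + 7)*((1 + 6)/(5 + 5))) = 329*((-5*(-1) + 7)*(7/10)) = 329*((5 + 7)*((⅒)*7)) = 329*(12*(7/10)) = 329*(42/5) = 13818/5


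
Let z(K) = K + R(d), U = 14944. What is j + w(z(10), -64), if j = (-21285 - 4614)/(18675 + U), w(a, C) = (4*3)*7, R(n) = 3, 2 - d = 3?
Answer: 2798097/33619 ≈ 83.230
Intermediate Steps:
d = -1 (d = 2 - 1*3 = 2 - 3 = -1)
z(K) = 3 + K (z(K) = K + 3 = 3 + K)
w(a, C) = 84 (w(a, C) = 12*7 = 84)
j = -25899/33619 (j = (-21285 - 4614)/(18675 + 14944) = -25899/33619 ≈ -0.77037)
j + w(z(10), -64) = -25899/33619 + 84 = 2798097/33619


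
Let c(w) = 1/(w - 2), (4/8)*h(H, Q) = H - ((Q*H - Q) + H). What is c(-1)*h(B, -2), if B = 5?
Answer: -16/3 ≈ -5.3333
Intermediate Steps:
h(H, Q) = 2*Q - 2*H*Q (h(H, Q) = 2*(H - ((Q*H - Q) + H)) = 2*(H - ((H*Q - Q) + H)) = 2*(H - ((-Q + H*Q) + H)) = 2*(H - (H - Q + H*Q)) = 2*(H + (Q - H - H*Q)) = 2*(Q - H*Q) = 2*Q - 2*H*Q)
c(w) = 1/(-2 + w)
c(-1)*h(B, -2) = (2*(-2)*(1 - 1*5))/(-2 - 1) = (2*(-2)*(1 - 5))/(-3) = -2*(-2)*(-4)/3 = -1/3*16 = -16/3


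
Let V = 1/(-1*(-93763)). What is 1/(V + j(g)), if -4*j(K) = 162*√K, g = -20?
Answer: 93763/288405163044046 + 712111513689*I*√5/288405163044046 ≈ 3.2511e-10 + 0.0055212*I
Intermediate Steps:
j(K) = -81*√K/2
V = 1/93763 ≈ 1.0665e-5
1/(V + j(g)) = 1/(1/93763 - 81*I*√5)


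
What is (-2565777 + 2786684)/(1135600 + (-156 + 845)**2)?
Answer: 220907/1610321 ≈ 0.13718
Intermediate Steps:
(-2565777 + 2786684)/(1135600 + (-156 + 845)**2) = 220907/(1135600 + 689**2) = 220907/(1135600 + 474721) = 220907/1610321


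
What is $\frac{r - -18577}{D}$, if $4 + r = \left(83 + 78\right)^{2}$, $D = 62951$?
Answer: $\frac{44494}{62951} \approx 0.7068$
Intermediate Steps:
$r = 25917$ ($r = -4 + \left(83 + 78\right)^{2} = -4 + 161^{2} = -4 + 25921 = 25917$)
$\frac{r - -18577}{D} = \frac{25917 - -18577}{62951} = \left(25917 + 18577\right) \frac{1}{62951} = 44494 \cdot \frac{1}{62951} = \frac{44494}{62951}$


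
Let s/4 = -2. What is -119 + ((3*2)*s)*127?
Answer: -6215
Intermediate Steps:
s = -8 (s = 4*(-2) = -8)
-119 + ((3*2)*s)*127 = -119 + ((3*2)*(-8))*127 = -119 + (6*(-8))*127 = -119 - 48*127 = -119 - 6096 = -6215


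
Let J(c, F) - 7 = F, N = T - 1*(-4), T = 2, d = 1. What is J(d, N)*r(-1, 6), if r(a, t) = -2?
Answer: -26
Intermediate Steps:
N = 6 (N = 2 - 1*(-4) = 2 + 4 = 6)
J(c, F) = 7 + F
J(d, N)*r(-1, 6) = (7 + 6)*(-2) = 13*(-2) = -26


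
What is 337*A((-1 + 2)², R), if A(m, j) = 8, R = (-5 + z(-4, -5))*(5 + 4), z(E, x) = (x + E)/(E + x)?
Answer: 2696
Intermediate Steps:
z(E, x) = 1 (z(E, x) = (E + x)/(E + x) = 1)
R = -36 (R = (-5 + 1)*(5 + 4) = -4*9 = -36)
337*A((-1 + 2)², R) = 337*8 = 2696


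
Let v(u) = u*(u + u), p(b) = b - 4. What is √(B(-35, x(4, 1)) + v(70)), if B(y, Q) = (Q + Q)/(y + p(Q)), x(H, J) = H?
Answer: 4*√750295/35 ≈ 98.994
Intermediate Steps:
p(b) = -4 + b
B(y, Q) = 2*Q/(-4 + Q + y) (B(y, Q) = (Q + Q)/(y + (-4 + Q)) = (2*Q)/(-4 + Q + y) = 2*Q/(-4 + Q + y))
v(u) = 2*u² (v(u) = u*(2*u) = 2*u²)
√(B(-35, x(4, 1)) + v(70)) = √(2*4/(-4 + 4 - 35) + 2*70²) = √(2*4/(-35) + 2*4900) = √(2*4*(-1/35) + 9800) = √(-8/35 + 9800) = √(342992/35) = 4*√750295/35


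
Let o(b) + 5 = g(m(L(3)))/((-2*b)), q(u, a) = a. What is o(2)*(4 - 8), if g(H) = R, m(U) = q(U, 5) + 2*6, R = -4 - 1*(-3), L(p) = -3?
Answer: 19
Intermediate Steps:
R = -1 (R = -4 + 3 = -1)
m(U) = 17 (m(U) = 5 + 2*6 = 5 + 12 = 17)
g(H) = -1
o(b) = -5 + 1/(2*b) (o(b) = -5 - 1/((-2*b)) = -5 - (-1)/(2*b) = -5 + 1/(2*b))
o(2)*(4 - 8) = (-5 + (1/2)/2)*(4 - 8) = (-5 + (1/2)*(1/2))*(-4) = (-5 + 1/4)*(-4) = -19/4*(-4) = 19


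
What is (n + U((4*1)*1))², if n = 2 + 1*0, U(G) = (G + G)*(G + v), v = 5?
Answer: 5476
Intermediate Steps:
U(G) = 2*G*(5 + G) (U(G) = (G + G)*(G + 5) = (2*G)*(5 + G) = 2*G*(5 + G))
n = 2 (n = 2 + 0 = 2)
(n + U((4*1)*1))² = (2 + 2*((4*1)*1)*(5 + (4*1)*1))² = (2 + 2*(4*1)*(5 + 4*1))² = (2 + 2*4*(5 + 4))² = (2 + 2*4*9)² = (2 + 72)² = 74² = 5476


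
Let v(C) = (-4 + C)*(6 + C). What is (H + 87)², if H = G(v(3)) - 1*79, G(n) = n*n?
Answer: 7921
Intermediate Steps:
G(n) = n²
H = 2 (H = (-24 + 3² + 2*3)² - 1*79 = (-24 + 9 + 6)² - 79 = (-9)² - 79 = 81 - 79 = 2)
(H + 87)² = (2 + 87)² = 89² = 7921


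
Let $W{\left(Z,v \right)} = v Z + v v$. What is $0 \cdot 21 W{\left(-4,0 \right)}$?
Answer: $0$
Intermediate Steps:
$W{\left(Z,v \right)} = v^{2} + Z v$ ($W{\left(Z,v \right)} = Z v + v^{2} = v^{2} + Z v$)
$0 \cdot 21 W{\left(-4,0 \right)} = 0 \cdot 21 \cdot 0 \left(-4 + 0\right) = 0 \cdot 0 \left(-4\right) = 0 \cdot 0 = 0$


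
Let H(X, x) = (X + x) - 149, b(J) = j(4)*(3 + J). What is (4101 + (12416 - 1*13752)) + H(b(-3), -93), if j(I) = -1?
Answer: 2523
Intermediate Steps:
b(J) = -3 - J (b(J) = -(3 + J) = -3 - J)
H(X, x) = -149 + X + x
(4101 + (12416 - 1*13752)) + H(b(-3), -93) = (4101 + (12416 - 1*13752)) + (-149 + (-3 - 1*(-3)) - 93) = (4101 + (12416 - 13752)) + (-149 + (-3 + 3) - 93) = (4101 - 1336) + (-149 + 0 - 93) = 2765 - 242 = 2523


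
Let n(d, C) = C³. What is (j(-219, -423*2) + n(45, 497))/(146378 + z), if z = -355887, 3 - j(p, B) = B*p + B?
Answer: -122579048/209509 ≈ -585.08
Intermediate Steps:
j(p, B) = 3 - B - B*p (j(p, B) = 3 - (B*p + B) = 3 - (B + B*p) = 3 + (-B - B*p) = 3 - B - B*p)
(j(-219, -423*2) + n(45, 497))/(146378 + z) = ((3 - (-423)*2 - 1*(-423*2)*(-219)) + 497³)/(146378 - 355887) = ((3 - 1*(-846) - 1*(-846)*(-219)) + 122763473)/(-209509) = ((3 + 846 - 185274) + 122763473)*(-1/209509) = (-184425 + 122763473)*(-1/209509) = 122579048*(-1/209509) = -122579048/209509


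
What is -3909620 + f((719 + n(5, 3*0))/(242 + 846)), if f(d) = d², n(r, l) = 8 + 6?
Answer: -4627988679991/1183744 ≈ -3.9096e+6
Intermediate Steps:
n(r, l) = 14
-3909620 + f((719 + n(5, 3*0))/(242 + 846)) = -3909620 + ((719 + 14)/(242 + 846))² = -3909620 + (733/1088)² = -3909620 + 537289/1183744 = -4627988679991/1183744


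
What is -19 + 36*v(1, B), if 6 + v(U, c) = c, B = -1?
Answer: -271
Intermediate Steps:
v(U, c) = -6 + c
-19 + 36*v(1, B) = -19 + 36*(-6 - 1) = -19 + 36*(-7) = -19 - 252 = -271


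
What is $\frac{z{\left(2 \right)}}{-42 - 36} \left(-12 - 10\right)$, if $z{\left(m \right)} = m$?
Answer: $\frac{22}{39} \approx 0.5641$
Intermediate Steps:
$\frac{z{\left(2 \right)}}{-42 - 36} \left(-12 - 10\right) = \frac{2}{-42 - 36} \left(-12 - 10\right) = \frac{2}{-78} \left(-12 - 10\right) = 2 \left(- \frac{1}{78}\right) \left(-22\right) = \left(- \frac{1}{39}\right) \left(-22\right) = \frac{22}{39}$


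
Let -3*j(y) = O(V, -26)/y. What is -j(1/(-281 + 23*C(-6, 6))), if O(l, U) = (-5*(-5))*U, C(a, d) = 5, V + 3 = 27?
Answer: 107900/3 ≈ 35967.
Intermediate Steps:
V = 24 (V = -3 + 27 = 24)
O(l, U) = 25*U
j(y) = 650/(3*y) (j(y) = -25*(-26)/(3*y) = -(-650)/(3*y) = 650/(3*y))
-j(1/(-281 + 23*C(-6, 6))) = -650/(3*(1/(-281 + 23*5))) = -650/(3*(1/(-281 + 115))) = -650/(3*(1/(-166))) = -650/(3*(-1/166)) = -650*(-166)/3 = -1*(-107900/3) = 107900/3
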